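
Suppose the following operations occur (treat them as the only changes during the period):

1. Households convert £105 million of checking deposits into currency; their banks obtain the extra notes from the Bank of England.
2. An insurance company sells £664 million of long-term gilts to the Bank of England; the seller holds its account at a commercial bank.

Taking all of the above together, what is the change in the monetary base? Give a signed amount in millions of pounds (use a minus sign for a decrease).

Currency withdrawal £105 million: just a shift between currency and reserves — both are base money → 0.
Asset purchase (from non-banks) £664 million: Bank of England balance sheet expands → +£664M.
Net: 0 + 664 = +£664 million.

+£664 million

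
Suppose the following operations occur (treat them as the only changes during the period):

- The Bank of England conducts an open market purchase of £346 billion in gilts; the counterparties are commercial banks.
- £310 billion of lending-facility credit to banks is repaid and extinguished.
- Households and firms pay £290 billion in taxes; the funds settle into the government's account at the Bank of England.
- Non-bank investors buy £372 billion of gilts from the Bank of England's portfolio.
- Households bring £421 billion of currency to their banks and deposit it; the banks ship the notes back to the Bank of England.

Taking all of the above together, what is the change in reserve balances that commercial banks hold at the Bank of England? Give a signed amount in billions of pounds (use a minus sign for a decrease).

Bank of England balance sheet:
  Assets:      Securities −£26B, Loans to banks −£310B
  Liabilities: Bank reserves −£205B, Currency in circulation −£421B, Government deposits +£290B
So the change in reserve balances that commercial banks hold at the Bank of England is -£205 billion.

-£205 billion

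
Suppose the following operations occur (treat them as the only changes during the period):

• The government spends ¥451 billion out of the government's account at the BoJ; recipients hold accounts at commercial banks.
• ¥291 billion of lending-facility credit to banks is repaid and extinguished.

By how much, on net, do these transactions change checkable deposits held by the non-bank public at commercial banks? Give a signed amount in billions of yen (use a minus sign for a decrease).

+¥451 billion

Government spending ¥451 billion: non-bank counterparties' bank balances rise → +¥451B.
Discount-window repayment ¥291 billion: the counterparty is a bank, so public deposits are unchanged → 0.
Net: 451 + 0 = +¥451 billion.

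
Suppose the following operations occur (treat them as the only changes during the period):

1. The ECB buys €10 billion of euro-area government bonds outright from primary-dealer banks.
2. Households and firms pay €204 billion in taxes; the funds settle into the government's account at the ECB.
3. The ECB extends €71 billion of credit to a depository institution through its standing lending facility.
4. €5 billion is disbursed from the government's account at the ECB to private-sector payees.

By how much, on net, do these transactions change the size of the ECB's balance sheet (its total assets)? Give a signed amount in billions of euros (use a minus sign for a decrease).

ECB balance sheet:
  Assets:      Securities +€10B, Loans to banks +€71B
  Liabilities: Bank reserves −€118B, Government deposits +€199B
Commercial banking system:
  Assets:      Reserves at CB −€118B, Securities −€10B
  Liabilities: Checkable deposits −€199B, Borrowings from CB +€71B
Change in total ECB assets = +€81 billion.

+€81 billion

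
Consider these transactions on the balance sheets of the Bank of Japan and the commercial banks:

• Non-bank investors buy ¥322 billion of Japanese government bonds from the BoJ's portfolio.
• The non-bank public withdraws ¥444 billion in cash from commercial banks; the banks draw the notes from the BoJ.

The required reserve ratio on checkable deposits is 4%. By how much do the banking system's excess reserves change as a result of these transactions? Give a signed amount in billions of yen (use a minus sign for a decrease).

-¥735.36 billion

Asset sale (to non-banks) ¥322 billion: reserves −¥322B, deposits −¥322B.
Currency withdrawal ¥444 billion: reserves −¥444B, deposits −¥444B.
Totals: Δreserves = −¥766B, Δdeposits = −¥766B.
Δrequired reserves = 4% × −¥766B = −¥30.64B.
Δexcess reserves = Δreserves − Δrequired = −¥766B − (−¥30.64B) = -¥735.36 billion.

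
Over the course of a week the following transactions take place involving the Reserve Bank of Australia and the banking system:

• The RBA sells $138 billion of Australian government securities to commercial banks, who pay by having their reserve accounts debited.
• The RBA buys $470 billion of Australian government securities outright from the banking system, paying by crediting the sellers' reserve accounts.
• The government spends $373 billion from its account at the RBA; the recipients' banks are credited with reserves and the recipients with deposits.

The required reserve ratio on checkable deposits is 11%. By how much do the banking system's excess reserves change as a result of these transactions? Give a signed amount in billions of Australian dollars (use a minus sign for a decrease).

+$663.97 billion

OMO sale (to banks) $138 billion: reserves −$138B, deposits 0.
OMO purchase (from banks) $470 billion: reserves +$470B, deposits 0.
Government spending $373 billion: reserves +$373B, deposits +$373B.
Totals: Δreserves = +$705B, Δdeposits = +$373B.
Δrequired reserves = 11% × +$373B = +$41.03B.
Δexcess reserves = Δreserves − Δrequired = +$705B − (+$41.03B) = +$663.97 billion.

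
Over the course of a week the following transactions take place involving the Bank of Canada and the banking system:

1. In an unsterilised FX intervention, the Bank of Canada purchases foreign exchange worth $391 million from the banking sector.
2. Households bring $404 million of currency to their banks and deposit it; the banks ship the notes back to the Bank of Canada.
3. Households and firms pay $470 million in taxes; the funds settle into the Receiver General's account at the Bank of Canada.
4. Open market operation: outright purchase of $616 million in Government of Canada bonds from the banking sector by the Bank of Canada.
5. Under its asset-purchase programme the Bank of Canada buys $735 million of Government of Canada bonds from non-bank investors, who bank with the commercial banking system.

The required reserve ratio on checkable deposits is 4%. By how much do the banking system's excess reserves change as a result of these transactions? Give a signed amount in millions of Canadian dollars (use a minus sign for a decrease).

FX purchase $391 million: reserves +$391M, deposits 0.
Currency deposit $404 million: reserves +$404M, deposits +$404M.
Government account inflow $470 million: reserves −$470M, deposits −$470M.
OMO purchase (from banks) $616 million: reserves +$616M, deposits 0.
Asset purchase (from non-banks) $735 million: reserves +$735M, deposits +$735M.
Totals: Δreserves = +$1676M, Δdeposits = +$669M.
Δrequired reserves = 4% × +$669M = +$26.76M.
Δexcess reserves = Δreserves − Δrequired = +$1676M − (+$26.76M) = +$1649.24 million.

+$1649.24 million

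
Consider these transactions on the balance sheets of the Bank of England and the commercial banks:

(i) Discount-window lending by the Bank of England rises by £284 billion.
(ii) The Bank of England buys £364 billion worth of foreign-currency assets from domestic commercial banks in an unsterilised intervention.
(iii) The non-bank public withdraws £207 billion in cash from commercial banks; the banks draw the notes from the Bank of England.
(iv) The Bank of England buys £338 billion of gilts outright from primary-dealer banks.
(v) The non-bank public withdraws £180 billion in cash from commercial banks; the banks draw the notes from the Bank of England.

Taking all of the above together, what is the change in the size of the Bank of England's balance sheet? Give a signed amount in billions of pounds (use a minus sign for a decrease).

Discount-window loan £284 billion: a Bank of England asset is acquired → +£284B.
FX purchase £364 billion: a Bank of England asset is acquired → +£364B.
Currency withdrawal £207 billion: only the composition of liabilities changes → 0.
OMO purchase (from banks) £338 billion: a Bank of England asset is acquired → +£338B.
Currency withdrawal £180 billion: only the composition of liabilities changes → 0.
Net: 284 + 364 + 0 + 338 + 0 = +£986 billion.

+£986 billion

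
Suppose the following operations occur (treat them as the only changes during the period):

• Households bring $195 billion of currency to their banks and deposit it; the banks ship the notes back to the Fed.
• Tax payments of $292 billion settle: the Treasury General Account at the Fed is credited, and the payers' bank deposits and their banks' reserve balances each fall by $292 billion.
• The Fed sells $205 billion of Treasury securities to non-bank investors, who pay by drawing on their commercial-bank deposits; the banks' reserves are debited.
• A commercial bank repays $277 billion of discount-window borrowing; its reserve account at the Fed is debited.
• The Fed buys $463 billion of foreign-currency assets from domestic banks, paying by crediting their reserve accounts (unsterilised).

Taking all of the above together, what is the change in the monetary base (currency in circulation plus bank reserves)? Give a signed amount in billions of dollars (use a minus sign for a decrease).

Currency deposit $195 billion: just a shift between currency and reserves — both are base money → 0.
Government account inflow $292 billion: reserves shift to a non-base liability → −$292B.
Asset sale (to non-banks) $205 billion: Fed balance sheet contracts → −$205B.
Discount-window repayment $277 billion: Fed balance sheet contracts → −$277B.
FX purchase $463 billion: Fed balance sheet expands → +$463B.
Net: 0 − 292 − 205 − 277 + 463 = -$311 billion.

-$311 billion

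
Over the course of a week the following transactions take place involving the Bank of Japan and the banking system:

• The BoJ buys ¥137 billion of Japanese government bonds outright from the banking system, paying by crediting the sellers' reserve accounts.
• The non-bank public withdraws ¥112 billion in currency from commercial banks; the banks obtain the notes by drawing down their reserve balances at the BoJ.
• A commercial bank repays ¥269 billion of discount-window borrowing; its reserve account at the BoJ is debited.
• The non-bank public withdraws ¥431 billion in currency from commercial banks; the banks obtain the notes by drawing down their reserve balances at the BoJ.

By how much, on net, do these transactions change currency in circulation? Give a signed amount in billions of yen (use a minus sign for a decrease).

+¥543 billion

BoJ balance sheet:
  Assets:      Securities +¥137B, Loans to banks −¥269B
  Liabilities: Bank reserves −¥675B, Currency in circulation +¥543B
Commercial banking system:
  Assets:      Reserves at CB −¥675B, Securities −¥137B
  Liabilities: Checkable deposits −¥543B, Borrowings from CB −¥269B
So the change in currency in circulation is +¥543 billion.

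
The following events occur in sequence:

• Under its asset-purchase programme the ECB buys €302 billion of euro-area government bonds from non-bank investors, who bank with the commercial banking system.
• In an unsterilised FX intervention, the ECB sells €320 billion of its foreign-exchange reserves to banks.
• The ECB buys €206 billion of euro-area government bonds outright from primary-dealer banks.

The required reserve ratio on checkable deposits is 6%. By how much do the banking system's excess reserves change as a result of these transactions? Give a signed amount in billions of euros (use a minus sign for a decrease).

+€169.88 billion

Asset purchase (from non-banks) €302 billion: reserves +€302B, deposits +€302B.
FX sale €320 billion: reserves −€320B, deposits 0.
OMO purchase (from banks) €206 billion: reserves +€206B, deposits 0.
Totals: Δreserves = +€188B, Δdeposits = +€302B.
Δrequired reserves = 6% × +€302B = +€18.12B.
Δexcess reserves = Δreserves − Δrequired = +€188B − (+€18.12B) = +€169.88 billion.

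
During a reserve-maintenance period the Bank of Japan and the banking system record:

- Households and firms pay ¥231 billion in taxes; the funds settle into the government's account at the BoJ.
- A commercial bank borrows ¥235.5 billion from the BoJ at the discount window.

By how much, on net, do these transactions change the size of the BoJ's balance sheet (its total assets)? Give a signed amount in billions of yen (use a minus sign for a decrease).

+¥235.5 billion

Government account inflow ¥231 billion: only the composition of liabilities changes → 0.
Discount-window loan ¥235.5 billion: a BoJ asset is acquired → +¥235.5B.
Net: 0 + 235.5 = +¥235.5 billion.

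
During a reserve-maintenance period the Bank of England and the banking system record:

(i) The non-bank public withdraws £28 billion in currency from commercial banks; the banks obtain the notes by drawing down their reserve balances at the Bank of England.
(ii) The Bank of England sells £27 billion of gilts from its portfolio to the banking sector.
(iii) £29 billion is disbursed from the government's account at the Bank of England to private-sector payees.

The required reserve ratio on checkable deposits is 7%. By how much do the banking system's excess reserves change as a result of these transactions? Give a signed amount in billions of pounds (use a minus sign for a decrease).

-£26.07 billion

Currency withdrawal £28 billion: reserves −£28B, deposits −£28B.
OMO sale (to banks) £27 billion: reserves −£27B, deposits 0.
Government spending £29 billion: reserves +£29B, deposits +£29B.
Totals: Δreserves = −£26B, Δdeposits = +£1B.
Δrequired reserves = 7% × +£1B = +£0.07B.
Δexcess reserves = Δreserves − Δrequired = −£26B − (+£0.07B) = -£26.07 billion.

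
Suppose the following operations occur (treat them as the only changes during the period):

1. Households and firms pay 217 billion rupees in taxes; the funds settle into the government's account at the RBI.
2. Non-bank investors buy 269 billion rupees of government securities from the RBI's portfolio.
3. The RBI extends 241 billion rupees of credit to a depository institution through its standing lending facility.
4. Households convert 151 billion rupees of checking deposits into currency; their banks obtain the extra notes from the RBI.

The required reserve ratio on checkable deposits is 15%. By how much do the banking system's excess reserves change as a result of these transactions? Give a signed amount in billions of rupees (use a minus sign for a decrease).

-300.45 billion

Government account inflow 217 billion rupees: reserves −217B, deposits −217B.
Asset sale (to non-banks) 269 billion rupees: reserves −269B, deposits −269B.
Discount-window loan 241 billion rupees: reserves +241B, deposits 0.
Currency withdrawal 151 billion rupees: reserves −151B, deposits −151B.
Totals: Δreserves = −396B, Δdeposits = −637B.
Δrequired reserves = 15% × −637B = −95.55B.
Δexcess reserves = Δreserves − Δrequired = −396B − (−95.55B) = -300.45 billion.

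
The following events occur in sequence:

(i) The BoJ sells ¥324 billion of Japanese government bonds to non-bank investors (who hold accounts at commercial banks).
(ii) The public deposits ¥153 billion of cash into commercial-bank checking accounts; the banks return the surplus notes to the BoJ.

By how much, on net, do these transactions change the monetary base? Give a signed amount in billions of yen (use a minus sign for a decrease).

-¥324 billion

Asset sale (to non-banks) ¥324 billion: BoJ balance sheet contracts → −¥324B.
Currency deposit ¥153 billion: just a shift between currency and reserves — both are base money → 0.
Net: −324 + 0 = -¥324 billion.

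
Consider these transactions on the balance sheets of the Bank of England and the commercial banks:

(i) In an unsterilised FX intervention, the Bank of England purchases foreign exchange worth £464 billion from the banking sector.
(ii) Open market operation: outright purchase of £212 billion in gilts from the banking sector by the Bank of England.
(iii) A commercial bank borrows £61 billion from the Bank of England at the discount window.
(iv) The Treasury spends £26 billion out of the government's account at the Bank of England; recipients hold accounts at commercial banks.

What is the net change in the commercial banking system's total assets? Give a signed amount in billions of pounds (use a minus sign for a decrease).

Bank of England balance sheet:
  Assets:      Securities +£212B, Loans to banks +£61B, Foreign assets +£464B
  Liabilities: Bank reserves +£763B, Government deposits −£26B
Commercial banking system:
  Assets:      Reserves at CB +£763B, Securities −£212B, Foreign assets −£464B
  Liabilities: Checkable deposits +£26B, Borrowings from CB +£61B
Change in total bank assets = +£87 billion.

+£87 billion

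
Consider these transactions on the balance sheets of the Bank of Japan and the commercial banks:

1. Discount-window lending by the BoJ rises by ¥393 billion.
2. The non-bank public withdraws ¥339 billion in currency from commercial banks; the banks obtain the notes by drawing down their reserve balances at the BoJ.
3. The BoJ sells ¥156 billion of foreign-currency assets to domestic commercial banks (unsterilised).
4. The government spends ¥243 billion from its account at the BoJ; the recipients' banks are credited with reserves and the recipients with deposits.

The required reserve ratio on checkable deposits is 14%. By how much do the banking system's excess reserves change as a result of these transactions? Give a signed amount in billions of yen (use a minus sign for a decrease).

Discount-window loan ¥393 billion: reserves +¥393B, deposits 0.
Currency withdrawal ¥339 billion: reserves −¥339B, deposits −¥339B.
FX sale ¥156 billion: reserves −¥156B, deposits 0.
Government spending ¥243 billion: reserves +¥243B, deposits +¥243B.
Totals: Δreserves = +¥141B, Δdeposits = −¥96B.
Δrequired reserves = 14% × −¥96B = −¥13.44B.
Δexcess reserves = Δreserves − Δrequired = +¥141B − (−¥13.44B) = +¥154.44 billion.

+¥154.44 billion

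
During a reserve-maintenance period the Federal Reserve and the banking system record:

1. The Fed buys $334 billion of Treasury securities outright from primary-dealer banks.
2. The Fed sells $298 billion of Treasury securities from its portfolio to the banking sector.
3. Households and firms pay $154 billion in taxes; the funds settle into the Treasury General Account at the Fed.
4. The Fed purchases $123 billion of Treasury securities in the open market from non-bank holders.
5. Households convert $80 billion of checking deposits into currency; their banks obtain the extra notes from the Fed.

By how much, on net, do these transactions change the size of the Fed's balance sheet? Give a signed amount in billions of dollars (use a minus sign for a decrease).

OMO purchase (from banks) $334 billion: a Fed asset is acquired → +$334B.
OMO sale (to banks) $298 billion: a Fed asset is shed → −$298B.
Government account inflow $154 billion: only the composition of liabilities changes → 0.
Asset purchase (from non-banks) $123 billion: a Fed asset is acquired → +$123B.
Currency withdrawal $80 billion: only the composition of liabilities changes → 0.
Net: 334 − 298 + 0 + 123 + 0 = +$159 billion.

+$159 billion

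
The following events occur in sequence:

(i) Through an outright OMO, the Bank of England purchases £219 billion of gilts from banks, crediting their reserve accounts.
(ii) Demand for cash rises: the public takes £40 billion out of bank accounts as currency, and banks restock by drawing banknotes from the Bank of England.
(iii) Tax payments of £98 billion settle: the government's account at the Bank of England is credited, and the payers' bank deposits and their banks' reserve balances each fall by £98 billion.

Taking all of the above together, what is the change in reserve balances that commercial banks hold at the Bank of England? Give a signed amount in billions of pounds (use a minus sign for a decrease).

OMO purchase (from banks) £219 billion: the Bank of England pays by crediting reserve accounts → +£219B.
Currency withdrawal £40 billion: banks swap reserves for currency → −£40B.
Government account inflow £98 billion: funds move from bank reserves into the government account → −£98B.
Net: 219 − 40 − 98 = +£81 billion.

+£81 billion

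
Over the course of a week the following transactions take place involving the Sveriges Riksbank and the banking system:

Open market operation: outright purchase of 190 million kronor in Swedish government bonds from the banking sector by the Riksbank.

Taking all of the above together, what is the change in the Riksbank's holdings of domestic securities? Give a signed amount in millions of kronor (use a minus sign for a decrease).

+190 million

OMO purchase (from banks) 190 million kronor: securities added to the Riksbank's portfolio → +190M.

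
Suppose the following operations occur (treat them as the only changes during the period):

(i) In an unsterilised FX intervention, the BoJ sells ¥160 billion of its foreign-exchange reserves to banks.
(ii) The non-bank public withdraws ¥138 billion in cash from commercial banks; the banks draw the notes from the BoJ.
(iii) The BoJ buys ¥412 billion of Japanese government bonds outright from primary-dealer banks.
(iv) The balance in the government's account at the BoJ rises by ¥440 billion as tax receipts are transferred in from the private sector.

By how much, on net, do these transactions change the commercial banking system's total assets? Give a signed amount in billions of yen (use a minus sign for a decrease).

-¥578 billion

FX sale ¥160 billion: just an asset swap on bank balance sheets → 0.
Currency withdrawal ¥138 billion: bank balance sheets shrink → −¥138B.
OMO purchase (from banks) ¥412 billion: just an asset swap on bank balance sheets → 0.
Government account inflow ¥440 billion: bank balance sheets shrink → −¥440B.
Net: 0 − 138 + 0 − 440 = -¥578 billion.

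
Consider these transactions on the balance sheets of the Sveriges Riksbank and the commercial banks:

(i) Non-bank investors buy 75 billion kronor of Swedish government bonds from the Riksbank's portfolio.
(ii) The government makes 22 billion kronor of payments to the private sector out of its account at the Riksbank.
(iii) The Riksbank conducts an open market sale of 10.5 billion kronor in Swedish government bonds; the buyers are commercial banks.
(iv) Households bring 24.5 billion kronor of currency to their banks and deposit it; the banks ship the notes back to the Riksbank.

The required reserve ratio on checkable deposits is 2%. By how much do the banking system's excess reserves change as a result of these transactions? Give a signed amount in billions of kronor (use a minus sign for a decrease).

Asset sale (to non-banks) 75 billion kronor: reserves −75B, deposits −75B.
Government spending 22 billion kronor: reserves +22B, deposits +22B.
OMO sale (to banks) 10.5 billion kronor: reserves −10.5B, deposits 0.
Currency deposit 24.5 billion kronor: reserves +24.5B, deposits +24.5B.
Totals: Δreserves = −39B, Δdeposits = −28.5B.
Δrequired reserves = 2% × −28.5B = −0.57B.
Δexcess reserves = Δreserves − Δrequired = −39B − (−0.57B) = -38.43 billion.

-38.43 billion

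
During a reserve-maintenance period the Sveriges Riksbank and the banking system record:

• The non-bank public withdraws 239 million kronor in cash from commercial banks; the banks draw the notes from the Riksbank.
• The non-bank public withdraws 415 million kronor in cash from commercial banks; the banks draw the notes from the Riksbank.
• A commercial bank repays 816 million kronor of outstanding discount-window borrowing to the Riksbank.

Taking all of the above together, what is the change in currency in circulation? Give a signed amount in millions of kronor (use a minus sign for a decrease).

+654 million

Riksbank balance sheet:
  Assets:      Loans to banks −816M
  Liabilities: Bank reserves −1470M, Currency in circulation +654M
Commercial banking system:
  Assets:      Reserves at CB −1470M
  Liabilities: Checkable deposits −654M, Borrowings from CB −816M
So the change in currency in circulation is +654 million.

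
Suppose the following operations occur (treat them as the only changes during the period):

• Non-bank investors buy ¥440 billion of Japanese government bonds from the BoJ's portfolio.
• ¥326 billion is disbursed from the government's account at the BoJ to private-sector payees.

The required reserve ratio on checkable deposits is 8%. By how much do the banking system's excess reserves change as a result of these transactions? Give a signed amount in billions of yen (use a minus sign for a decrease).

-¥104.88 billion

Asset sale (to non-banks) ¥440 billion: reserves −¥440B, deposits −¥440B.
Government spending ¥326 billion: reserves +¥326B, deposits +¥326B.
Totals: Δreserves = −¥114B, Δdeposits = −¥114B.
Δrequired reserves = 8% × −¥114B = −¥9.12B.
Δexcess reserves = Δreserves − Δrequired = −¥114B − (−¥9.12B) = -¥104.88 billion.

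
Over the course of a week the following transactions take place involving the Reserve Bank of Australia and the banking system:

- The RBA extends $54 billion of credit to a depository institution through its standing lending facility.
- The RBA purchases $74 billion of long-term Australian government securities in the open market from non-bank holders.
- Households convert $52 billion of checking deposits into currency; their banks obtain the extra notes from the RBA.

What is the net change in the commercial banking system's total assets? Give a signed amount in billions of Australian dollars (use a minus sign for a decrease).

+$76 billion

Discount-window loan $54 billion: bank balance sheets expand → +$54B.
Asset purchase (from non-banks) $74 billion: bank balance sheets expand → +$74B.
Currency withdrawal $52 billion: bank balance sheets shrink → −$52B.
Net: 54 + 74 − 52 = +$76 billion.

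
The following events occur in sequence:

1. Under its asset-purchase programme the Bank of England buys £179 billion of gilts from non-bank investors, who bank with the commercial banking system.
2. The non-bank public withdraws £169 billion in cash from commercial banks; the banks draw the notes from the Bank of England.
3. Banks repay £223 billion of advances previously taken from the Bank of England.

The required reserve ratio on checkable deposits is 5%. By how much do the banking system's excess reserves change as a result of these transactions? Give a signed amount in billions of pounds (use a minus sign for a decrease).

-£213.5 billion

Asset purchase (from non-banks) £179 billion: reserves +£179B, deposits +£179B.
Currency withdrawal £169 billion: reserves −£169B, deposits −£169B.
Discount-window repayment £223 billion: reserves −£223B, deposits 0.
Totals: Δreserves = −£213B, Δdeposits = +£10B.
Δrequired reserves = 5% × +£10B = +£0.5B.
Δexcess reserves = Δreserves − Δrequired = −£213B − (+£0.5B) = -£213.5 billion.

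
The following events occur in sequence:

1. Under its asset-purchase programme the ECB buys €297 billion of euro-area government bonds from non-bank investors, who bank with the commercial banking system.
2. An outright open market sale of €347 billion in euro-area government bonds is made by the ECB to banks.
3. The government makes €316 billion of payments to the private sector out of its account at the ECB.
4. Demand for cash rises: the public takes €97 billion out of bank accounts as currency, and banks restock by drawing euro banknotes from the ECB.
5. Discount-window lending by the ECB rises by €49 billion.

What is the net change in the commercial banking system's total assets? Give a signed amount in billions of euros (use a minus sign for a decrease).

ECB balance sheet:
  Assets:      Securities −€50B, Loans to banks +€49B
  Liabilities: Bank reserves +€218B, Currency in circulation +€97B, Government deposits −€316B
Commercial banking system:
  Assets:      Reserves at CB +€218B, Securities +€347B
  Liabilities: Checkable deposits +€516B, Borrowings from CB +€49B
Change in total bank assets = +€565 billion.

+€565 billion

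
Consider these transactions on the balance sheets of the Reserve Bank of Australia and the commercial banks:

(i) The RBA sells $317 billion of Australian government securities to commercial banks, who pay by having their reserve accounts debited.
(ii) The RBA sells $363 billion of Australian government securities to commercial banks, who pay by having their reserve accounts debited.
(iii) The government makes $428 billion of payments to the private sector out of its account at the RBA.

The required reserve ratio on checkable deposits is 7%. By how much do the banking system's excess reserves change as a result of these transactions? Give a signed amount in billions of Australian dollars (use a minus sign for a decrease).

OMO sale (to banks) $317 billion: reserves −$317B, deposits 0.
OMO sale (to banks) $363 billion: reserves −$363B, deposits 0.
Government spending $428 billion: reserves +$428B, deposits +$428B.
Totals: Δreserves = −$252B, Δdeposits = +$428B.
Δrequired reserves = 7% × +$428B = +$29.96B.
Δexcess reserves = Δreserves − Δrequired = −$252B − (+$29.96B) = -$281.96 billion.

-$281.96 billion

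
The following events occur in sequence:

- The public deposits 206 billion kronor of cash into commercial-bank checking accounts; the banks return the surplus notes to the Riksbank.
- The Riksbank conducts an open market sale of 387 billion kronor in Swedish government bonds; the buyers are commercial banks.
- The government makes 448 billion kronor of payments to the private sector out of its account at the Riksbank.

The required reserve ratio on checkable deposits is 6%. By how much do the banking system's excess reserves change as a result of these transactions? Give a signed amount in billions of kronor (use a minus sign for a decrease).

Currency deposit 206 billion kronor: reserves +206B, deposits +206B.
OMO sale (to banks) 387 billion kronor: reserves −387B, deposits 0.
Government spending 448 billion kronor: reserves +448B, deposits +448B.
Totals: Δreserves = +267B, Δdeposits = +654B.
Δrequired reserves = 6% × +654B = +39.24B.
Δexcess reserves = Δreserves − Δrequired = +267B − (+39.24B) = +227.76 billion.

+227.76 billion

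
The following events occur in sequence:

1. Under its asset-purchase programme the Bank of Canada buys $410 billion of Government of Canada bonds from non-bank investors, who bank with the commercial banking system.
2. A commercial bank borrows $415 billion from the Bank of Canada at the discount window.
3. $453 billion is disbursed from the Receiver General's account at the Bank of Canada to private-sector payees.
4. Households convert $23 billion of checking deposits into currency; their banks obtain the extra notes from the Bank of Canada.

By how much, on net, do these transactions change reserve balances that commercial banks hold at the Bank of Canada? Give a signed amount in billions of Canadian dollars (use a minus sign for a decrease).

+$1255 billion

Asset purchase (from non-banks) $410 billion: the Bank of Canada pays by crediting reserve accounts → +$410B.
Discount-window loan $415 billion: the loan is credited to the bank's reserve account → +$415B.
Government spending $453 billion: government payments flow into bank reserve accounts → +$453B.
Currency withdrawal $23 billion: banks swap reserves for currency → −$23B.
Net: 410 + 415 + 453 − 23 = +$1255 billion.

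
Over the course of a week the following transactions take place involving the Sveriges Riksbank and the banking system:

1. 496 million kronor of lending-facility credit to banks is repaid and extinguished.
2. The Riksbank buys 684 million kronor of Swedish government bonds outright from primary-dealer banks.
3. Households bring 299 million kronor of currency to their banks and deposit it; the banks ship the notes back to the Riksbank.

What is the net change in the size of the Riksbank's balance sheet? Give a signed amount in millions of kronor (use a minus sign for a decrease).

Riksbank balance sheet:
  Assets:      Securities +684M, Loans to banks −496M
  Liabilities: Bank reserves +487M, Currency in circulation −299M
Change in total Riksbank assets = +188 million.

+188 million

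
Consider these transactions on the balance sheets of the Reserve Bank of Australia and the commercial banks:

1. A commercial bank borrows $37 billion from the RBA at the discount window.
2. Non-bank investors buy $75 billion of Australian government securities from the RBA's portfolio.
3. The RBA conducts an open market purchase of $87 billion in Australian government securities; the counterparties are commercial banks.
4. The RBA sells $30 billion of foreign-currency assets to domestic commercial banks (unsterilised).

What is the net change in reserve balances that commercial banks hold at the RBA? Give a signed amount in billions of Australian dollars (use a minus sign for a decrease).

RBA balance sheet:
  Assets:      Securities +$12B, Loans to banks +$37B, Foreign assets −$30B
  Liabilities: Bank reserves +$19B
So the change in reserve balances that commercial banks hold at the RBA is +$19 billion.

+$19 billion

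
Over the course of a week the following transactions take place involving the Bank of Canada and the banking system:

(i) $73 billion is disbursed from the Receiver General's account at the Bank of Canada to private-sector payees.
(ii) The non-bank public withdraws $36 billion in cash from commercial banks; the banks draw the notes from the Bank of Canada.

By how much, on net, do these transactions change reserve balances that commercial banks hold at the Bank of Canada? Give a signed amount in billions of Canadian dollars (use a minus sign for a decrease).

+$37 billion

Bank of Canada balance sheet:
  Assets:      no change
  Liabilities: Bank reserves +$37B, Currency in circulation +$36B, Government deposits −$73B
Commercial banking system:
  Assets:      Reserves at CB +$37B
  Liabilities: Checkable deposits +$37B
So the change in reserve balances that commercial banks hold at the Bank of Canada is +$37 billion.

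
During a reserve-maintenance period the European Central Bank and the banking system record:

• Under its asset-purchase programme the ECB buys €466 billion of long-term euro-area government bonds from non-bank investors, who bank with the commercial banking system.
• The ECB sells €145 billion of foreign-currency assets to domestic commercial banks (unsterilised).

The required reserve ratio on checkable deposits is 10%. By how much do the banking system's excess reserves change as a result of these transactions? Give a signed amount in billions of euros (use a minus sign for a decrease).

Asset purchase (from non-banks) €466 billion: reserves +€466B, deposits +€466B.
FX sale €145 billion: reserves −€145B, deposits 0.
Totals: Δreserves = +€321B, Δdeposits = +€466B.
Δrequired reserves = 10% × +€466B = +€46.6B.
Δexcess reserves = Δreserves − Δrequired = +€321B − (+€46.6B) = +€274.4 billion.

+€274.4 billion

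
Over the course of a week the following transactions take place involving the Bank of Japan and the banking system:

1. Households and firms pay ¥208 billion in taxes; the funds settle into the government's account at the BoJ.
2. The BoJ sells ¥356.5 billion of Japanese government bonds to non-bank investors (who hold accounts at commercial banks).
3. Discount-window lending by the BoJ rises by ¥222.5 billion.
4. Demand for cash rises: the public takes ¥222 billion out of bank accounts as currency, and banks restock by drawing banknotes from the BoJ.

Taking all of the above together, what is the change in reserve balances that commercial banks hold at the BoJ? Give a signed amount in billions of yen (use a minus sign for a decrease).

-¥564 billion

BoJ balance sheet:
  Assets:      Securities −¥356.5B, Loans to banks +¥222.5B
  Liabilities: Bank reserves −¥564B, Currency in circulation +¥222B, Government deposits +¥208B
Commercial banking system:
  Assets:      Reserves at CB −¥564B
  Liabilities: Checkable deposits −¥786.5B, Borrowings from CB +¥222.5B
So the change in reserve balances that commercial banks hold at the BoJ is -¥564 billion.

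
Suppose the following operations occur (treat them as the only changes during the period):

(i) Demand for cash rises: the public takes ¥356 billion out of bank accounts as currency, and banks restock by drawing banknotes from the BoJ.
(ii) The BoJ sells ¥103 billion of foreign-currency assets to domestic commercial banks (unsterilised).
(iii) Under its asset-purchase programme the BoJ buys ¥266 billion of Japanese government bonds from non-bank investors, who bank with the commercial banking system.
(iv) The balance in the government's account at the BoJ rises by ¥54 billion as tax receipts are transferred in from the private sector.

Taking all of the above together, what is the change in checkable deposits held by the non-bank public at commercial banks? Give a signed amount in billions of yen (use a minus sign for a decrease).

BoJ balance sheet:
  Assets:      Securities +¥266B, Foreign assets −¥103B
  Liabilities: Bank reserves −¥247B, Currency in circulation +¥356B, Government deposits +¥54B
Commercial banking system:
  Assets:      Reserves at CB −¥247B, Foreign assets +¥103B
  Liabilities: Checkable deposits −¥144B
So the change in checkable deposits held by the non-bank public at commercial banks is -¥144 billion.

-¥144 billion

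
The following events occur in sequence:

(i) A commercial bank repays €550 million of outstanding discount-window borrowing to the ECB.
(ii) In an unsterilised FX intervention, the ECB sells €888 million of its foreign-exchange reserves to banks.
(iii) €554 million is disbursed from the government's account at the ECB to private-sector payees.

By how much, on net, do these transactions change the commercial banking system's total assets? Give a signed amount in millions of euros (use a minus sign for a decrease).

Discount-window repayment €550 million: bank balance sheets shrink → −€550M.
FX sale €888 million: just an asset swap on bank balance sheets → 0.
Government spending €554 million: bank balance sheets expand → +€554M.
Net: −550 + 0 + 554 = +€4 million.

+€4 million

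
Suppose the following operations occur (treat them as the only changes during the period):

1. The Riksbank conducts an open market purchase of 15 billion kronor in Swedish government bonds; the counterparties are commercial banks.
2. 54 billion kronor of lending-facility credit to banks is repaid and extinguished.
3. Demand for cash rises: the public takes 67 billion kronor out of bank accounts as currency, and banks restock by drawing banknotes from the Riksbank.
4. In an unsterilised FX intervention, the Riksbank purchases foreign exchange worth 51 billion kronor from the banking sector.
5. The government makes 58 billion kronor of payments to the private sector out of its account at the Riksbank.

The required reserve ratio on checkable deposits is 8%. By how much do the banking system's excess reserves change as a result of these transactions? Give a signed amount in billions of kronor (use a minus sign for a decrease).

+3.72 billion

OMO purchase (from banks) 15 billion kronor: reserves +15B, deposits 0.
Discount-window repayment 54 billion kronor: reserves −54B, deposits 0.
Currency withdrawal 67 billion kronor: reserves −67B, deposits −67B.
FX purchase 51 billion kronor: reserves +51B, deposits 0.
Government spending 58 billion kronor: reserves +58B, deposits +58B.
Totals: Δreserves = +3B, Δdeposits = −9B.
Δrequired reserves = 8% × −9B = −0.72B.
Δexcess reserves = Δreserves − Δrequired = +3B − (−0.72B) = +3.72 billion.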